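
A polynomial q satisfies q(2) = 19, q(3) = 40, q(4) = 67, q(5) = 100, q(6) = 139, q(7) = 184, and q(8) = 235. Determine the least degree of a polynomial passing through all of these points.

Forward differences of the values at t = 2, 3, 4, 5, 6, 7, 8:
  q  : 19  40  67  100  139  184  235
  Δ  : 21  27  33  39  45  51
  Δ^2: 6  6  6  6  6
  Δ^3: 0  0  0  0
  Δ^4: 0  0  0
  Δ^5: 0  0
  Δ^6: 0
The second differences are constant (6) and nonzero, while all higher differences vanish, so the minimal degree is 2.

2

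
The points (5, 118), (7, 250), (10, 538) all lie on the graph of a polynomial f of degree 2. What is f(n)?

f(n) = 6n^2 - 6n - 2

Using the Lagrange interpolation formula with nodes 5, 7, 10:
  L_0(n) = (n - 7)(n - 10) / 10
  L_1(n) = (n - 5)(n - 10) / -6
  L_2(n) = (n - 5)(n - 7) / 15
Then f(n) = 118·L_0(n) + 250·L_1(n) + 538·L_2(n).
Expanding and collecting terms gives f(n) = 6n^2 - 6n - 2.
Check: f(10) = 538. ✓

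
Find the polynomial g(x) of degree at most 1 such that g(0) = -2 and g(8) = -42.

g(x) = -5x - 2

Write g(x) = ax + b. Substituting each data point gives a linear system:
  b = -2
  8a + b = -42
Solving the system yields a = -5, b = -2.
So g(x) = -5x - 2.
Check: g(8) = -42. ✓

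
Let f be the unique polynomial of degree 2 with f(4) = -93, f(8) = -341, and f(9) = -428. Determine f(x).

f(x) = -5x^2 - 2x - 5

Write f(x) = ax^2 + bx + c. Substituting each data point gives a linear system:
  16a + 4b + c = -93
  64a + 8b + c = -341
  81a + 9b + c = -428
Solving the system yields a = -5, b = -2, c = -5.
So f(x) = -5x² - 2x - 5.
Check: f(8) = -341. ✓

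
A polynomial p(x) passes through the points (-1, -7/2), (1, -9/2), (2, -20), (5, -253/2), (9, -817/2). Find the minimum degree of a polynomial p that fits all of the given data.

Divided differences on the nodes -1, 1, 2, 5, 9:
  order 0: -7/2  -9/2  -20  -253/2  -817/2
  order 1: -1/2  -31/2  -71/2  -141/2
  order 2: -5  -5  -5
  order 3: 0  0
  order 4: 0
The order-2 divided differences are all -5 (nonzero) and every higher order vanishes, so the data lies on a polynomial of degree exactly 2.

2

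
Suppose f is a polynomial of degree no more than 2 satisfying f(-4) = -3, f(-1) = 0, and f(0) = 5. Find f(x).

Using the Lagrange interpolation formula with nodes -4, -1, 0:
  L_0(x) = (x + 1)x / 12
  L_1(x) = (x + 4)x / -3
  L_2(x) = (x + 4)(x + 1) / 4
Then f(x) = -3·L_0(x) + 0·L_1(x) + 5·L_2(x).
Expanding and collecting terms gives f(x) = x^2 + 6x + 5.
Check: f(-4) = -3. ✓

f(x) = x^2 + 6x + 5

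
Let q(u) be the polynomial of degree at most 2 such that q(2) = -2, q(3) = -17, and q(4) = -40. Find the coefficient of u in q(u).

5

Write q(u) = au^2 + bu + c. Substituting each data point gives a linear system:
  4a + 2b + c = -2
  9a + 3b + c = -17
  16a + 4b + c = -40
Solving the system yields a = -4, b = 5, c = 4.
So q(u) = -4u² + 5u + 4.
The coefficient of u is 5.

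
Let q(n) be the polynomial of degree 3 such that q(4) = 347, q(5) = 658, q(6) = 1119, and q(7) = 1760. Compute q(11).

6724

Forward differences of the values at n = 4, 5, 6, 7:
  q  : 347  658  1119  1760
  Δ  : 311  461  641
  Δ^2: 150  180
  Δ^3: 30
The third differences are constant, confirming degree 3.
Interpolating (Newton forward form) and evaluating at n = 11 gives q(11) = 6724.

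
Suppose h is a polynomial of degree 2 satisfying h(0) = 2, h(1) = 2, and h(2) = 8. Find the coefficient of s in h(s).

Write h(s) = as^2 + bs + c. Substituting each data point gives a linear system:
  c = 2
  a + b + c = 2
  4a + 2b + c = 8
Solving the system yields a = 3, b = -3, c = 2.
So h(s) = 3s² - 3s + 2.
The coefficient of s is -3.

-3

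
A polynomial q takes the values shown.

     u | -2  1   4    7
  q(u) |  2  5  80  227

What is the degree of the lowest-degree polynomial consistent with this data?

Forward differences of the values at u = -2, 1, 4, 7:
  q  : 2  5  80  227
  Δ  : 3  75  147
  Δ^2: 72  72
  Δ^3: 0
The second differences are constant (72) and nonzero, while all higher differences vanish, so the minimal degree is 2.

2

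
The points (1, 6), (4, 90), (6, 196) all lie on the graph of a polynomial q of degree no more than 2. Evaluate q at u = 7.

264

Write q(u) = au^2 + bu + c. Substituting each data point gives a linear system:
  a + b + c = 6
  16a + 4b + c = 90
  36a + 6b + c = 196
Solving the system yields a = 5, b = 3, c = -2.
So q(u) = 5u^2 + 3u - 2.
Then q(7) = 264.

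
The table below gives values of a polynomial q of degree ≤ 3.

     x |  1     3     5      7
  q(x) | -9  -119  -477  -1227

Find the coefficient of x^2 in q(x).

-4

Write q(x) = ax^3 + bx^2 + cx + d. Substituting each data point gives a linear system:
  a + b + c + d = -9
  27a + 9b + 3c + d = -119
  125a + 25b + 5c + d = -477
  343a + 49b + 7c + d = -1227
Solving the system yields a = -3, b = -4, c = 0, d = -2.
So q(x) = -3x^3 - 4x^2 - 2.
The coefficient of x^2 is -4.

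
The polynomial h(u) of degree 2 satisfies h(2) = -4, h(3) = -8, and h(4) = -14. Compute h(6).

-32

Using the Lagrange interpolation formula with nodes 2, 3, 4:
  L_0(u) = (u - 3)(u - 4) / 2
  L_1(u) = (u - 2)(u - 4) / -1
  L_2(u) = (u - 2)(u - 3) / 2
Then h(u) = -4·L_0(u) - 8·L_1(u) - 14·L_2(u).
Expanding and collecting terms gives h(u) = -u^2 + u - 2.
Evaluating at u = 6: h(6) = -32.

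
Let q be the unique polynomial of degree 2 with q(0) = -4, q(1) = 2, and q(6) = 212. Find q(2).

20

Using the Lagrange interpolation formula with nodes 0, 1, 6:
  L_0(s) = (s - 1)(s - 6) / 6
  L_1(s) = s(s - 6) / -5
  L_2(s) = s(s - 1) / 30
Then q(s) = -4·L_0(s) + 2·L_1(s) + 212·L_2(s).
Expanding and collecting terms gives q(s) = 6s^2 - 4.
Evaluating at s = 2: q(2) = 20.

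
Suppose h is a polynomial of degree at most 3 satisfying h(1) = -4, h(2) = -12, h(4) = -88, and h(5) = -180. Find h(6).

-324

Write h(s) = as^3 + bs^2 + cs + d. Substituting each data point gives a linear system:
  a + b + c + d = -4
  8a + 4b + 2c + d = -12
  64a + 16b + 4c + d = -88
  125a + 25b + 5c + d = -180
Solving the system yields a = -2, b = 4, c = -6, d = 0.
So h(s) = -2s^3 + 4s^2 - 6s.
Then h(6) = -324.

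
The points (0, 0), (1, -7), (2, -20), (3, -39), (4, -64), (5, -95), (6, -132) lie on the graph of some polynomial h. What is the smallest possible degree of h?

2

Forward differences of the values at s = 0, 1, 2, 3, 4, 5, 6:
  h  : 0  -7  -20  -39  -64  -95  -132
  Δ  : -7  -13  -19  -25  -31  -37
  Δ^2: -6  -6  -6  -6  -6
  Δ^3: 0  0  0  0
  Δ^4: 0  0  0
  Δ^5: 0  0
  Δ^6: 0
The second differences are constant (-6) and nonzero, while all higher differences vanish, so the minimal degree is 2.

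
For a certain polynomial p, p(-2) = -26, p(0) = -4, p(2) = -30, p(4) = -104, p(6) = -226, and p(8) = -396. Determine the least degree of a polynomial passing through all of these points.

2

Forward differences of the values at x = -2, 0, 2, 4, 6, 8:
  p  : -26  -4  -30  -104  -226  -396
  Δ  : 22  -26  -74  -122  -170
  Δ^2: -48  -48  -48  -48
  Δ^3: 0  0  0
  Δ^4: 0  0
  Δ^5: 0
The second differences are constant (-48) and nonzero, while all higher differences vanish, so the minimal degree is 2.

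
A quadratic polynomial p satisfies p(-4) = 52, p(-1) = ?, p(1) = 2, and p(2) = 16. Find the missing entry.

The 3 known points determine the degree-2 polynomial uniquely.
Write p(u) = au^2 + bu + c. Substituting each data point gives a linear system:
  16a - 4b + c = 52
  a + b + c = 2
  4a + 2b + c = 16
Solving the system yields a = 4, b = 2, c = -4.
So p(u) = 4u^2 + 2u - 4.
Then p(-1) = -2.

-2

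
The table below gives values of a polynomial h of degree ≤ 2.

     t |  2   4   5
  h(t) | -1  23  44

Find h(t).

Write h(t) = at^2 + bt + c. Substituting each data point gives a linear system:
  4a + 2b + c = -1
  16a + 4b + c = 23
  25a + 5b + c = 44
Solving the system yields a = 3, b = -6, c = -1.
So h(t) = 3t^2 - 6t - 1.
Check: h(2) = -1. ✓

h(t) = 3t^2 - 6t - 1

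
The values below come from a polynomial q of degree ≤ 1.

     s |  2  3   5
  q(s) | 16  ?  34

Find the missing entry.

The 2 known points determine the degree-1 polynomial uniquely.
Write q(s) = as + b. Substituting each data point gives a linear system:
  2a + b = 16
  5a + b = 34
Solving the system yields a = 6, b = 4.
So q(s) = 6s + 4.
Then q(3) = 22.

22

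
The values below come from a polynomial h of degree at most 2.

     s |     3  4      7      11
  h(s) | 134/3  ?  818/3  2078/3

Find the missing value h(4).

The 3 known points determine the degree-2 polynomial uniquely.
Write h(s) = as^2 + bs + c. Substituting each data point gives a linear system:
  9a + 3b + c = 134/3
  49a + 7b + c = 818/3
  121a + 11b + c = 2078/3
Solving the system yields a = 6, b = -3, c = -1/3.
So h(s) = 6s² - 3s - 1/3.
Then h(4) = 251/3.

251/3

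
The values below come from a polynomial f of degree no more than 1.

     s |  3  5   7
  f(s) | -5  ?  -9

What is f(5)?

The 2 known points determine the degree-1 polynomial uniquely.
Write f(s) = as + b. Substituting each data point gives a linear system:
  3a + b = -5
  7a + b = -9
Solving the system yields a = -1, b = -2.
So f(s) = -s - 2.
Then f(5) = -7.

-7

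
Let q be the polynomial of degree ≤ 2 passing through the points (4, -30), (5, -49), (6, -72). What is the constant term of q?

6

Write q(u) = au^2 + bu + c. Substituting each data point gives a linear system:
  16a + 4b + c = -30
  25a + 5b + c = -49
  36a + 6b + c = -72
Solving the system yields a = -2, b = -1, c = 6.
So q(u) = -2u^2 - u + 6.
The constant term is 6.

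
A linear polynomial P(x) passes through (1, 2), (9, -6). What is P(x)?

Write P(x) = ax + b. Substituting each data point gives a linear system:
  a + b = 2
  9a + b = -6
Solving the system yields a = -1, b = 3.
So P(x) = -x + 3.
Check: P(9) = -6. ✓

P(x) = -x + 3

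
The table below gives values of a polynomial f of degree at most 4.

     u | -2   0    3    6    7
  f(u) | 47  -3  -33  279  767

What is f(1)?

Using the Lagrange interpolation formula with nodes -2, 0, 3, 6, 7:
  L_0(u) = u(u - 3)(u - 6)(u - 7) / 720
  L_1(u) = (u + 2)(u - 3)(u - 6)(u - 7) / -252
  L_2(u) = (u + 2)u(u - 6)(u - 7) / 180
  L_3(u) = (u + 2)u(u - 3)(u - 7) / -144
  L_4(u) = (u + 2)u(u - 3)(u - 6) / 252
Then f(u) = 47·L_0(u) - 3·L_1(u) - 33·L_2(u) + 279·L_3(u) + 767·L_4(u).
Expanding and collecting terms gives f(u) = u⁴ - 5u³ + u² + 5u - 3.
Evaluating at u = 1: f(1) = -1.

-1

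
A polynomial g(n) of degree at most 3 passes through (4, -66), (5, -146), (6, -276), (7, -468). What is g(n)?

g(n) = -2n^3 + 5n^2 - 3n - 6

Using the Lagrange interpolation formula with nodes 4, 5, 6, 7:
  L_0(n) = (n - 5)(n - 6)(n - 7) / -6
  L_1(n) = (n - 4)(n - 6)(n - 7) / 2
  L_2(n) = (n - 4)(n - 5)(n - 7) / -2
  L_3(n) = (n - 4)(n - 5)(n - 6) / 6
Then g(n) = -66·L_0(n) - 146·L_1(n) - 276·L_2(n) - 468·L_3(n).
Expanding and collecting terms gives g(n) = -2n³ + 5n² - 3n - 6.
Check: g(5) = -146. ✓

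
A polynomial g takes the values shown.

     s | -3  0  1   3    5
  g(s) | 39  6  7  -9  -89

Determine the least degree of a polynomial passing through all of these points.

3

Divided differences on the nodes -3, 0, 1, 3, 5:
  order 0: 39  6  7  -9  -89
  order 1: -11  1  -8  -40
  order 2: 3  -3  -8
  order 3: -1  -1
  order 4: 0
The order-3 divided differences are all -1 (nonzero) and every higher order vanishes, so the data lies on a polynomial of degree exactly 3.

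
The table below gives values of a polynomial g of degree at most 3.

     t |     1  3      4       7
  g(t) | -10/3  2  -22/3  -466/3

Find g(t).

g(t) = -t^3 + 4t^2 - (1/3)t - 6

Write g(t) = at^3 + bt^2 + ct + d. Substituting each data point gives a linear system:
  a + b + c + d = -10/3
  27a + 9b + 3c + d = 2
  64a + 16b + 4c + d = -22/3
  343a + 49b + 7c + d = -466/3
Solving the system yields a = -1, b = 4, c = -1/3, d = -6.
So g(t) = -t³ + 4t² - (1/3)t - 6.
Check: g(4) = -22/3. ✓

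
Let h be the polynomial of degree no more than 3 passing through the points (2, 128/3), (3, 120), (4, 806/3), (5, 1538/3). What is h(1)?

Forward differences of the values at u = 2, 3, 4, 5:
  h  : 128/3  120  806/3  1538/3
  Δ  : 232/3  446/3  244
  Δ^2: 214/3  286/3
  Δ^3: 24
The third differences are constant, confirming degree 3.
Interpolating (Newton forward form) and evaluating at u = 1 gives h(1) = 38/3.

38/3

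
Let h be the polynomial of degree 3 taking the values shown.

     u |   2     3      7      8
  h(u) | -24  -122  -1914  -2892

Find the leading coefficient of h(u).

Write h(u) = au^3 + bu^2 + cu + d. Substituting each data point gives a linear system:
  8a + 4b + 2c + d = -24
  27a + 9b + 3c + d = -122
  343a + 49b + 7c + d = -1914
  512a + 64b + 8c + d = -2892
Solving the system yields a = -6, b = 2, c = 6, d = 4.
So h(u) = -6u^3 + 2u^2 + 6u + 4.
The leading coefficient is -6.

-6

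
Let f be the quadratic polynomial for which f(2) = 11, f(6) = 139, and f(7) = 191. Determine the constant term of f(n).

Write f(n) = an^2 + bn + c. Substituting each data point gives a linear system:
  4a + 2b + c = 11
  36a + 6b + c = 139
  49a + 7b + c = 191
Solving the system yields a = 4, b = 0, c = -5.
So f(n) = 4n^2 - 5.
The constant term is -5.

-5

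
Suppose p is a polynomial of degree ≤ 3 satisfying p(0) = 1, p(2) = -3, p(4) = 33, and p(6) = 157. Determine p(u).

p(u) = u^3 - u^2 - 4u + 1

Write p(u) = au^3 + bu^2 + cu + d. Substituting each data point gives a linear system:
  d = 1
  8a + 4b + 2c + d = -3
  64a + 16b + 4c + d = 33
  216a + 36b + 6c + d = 157
Solving the system yields a = 1, b = -1, c = -4, d = 1.
So p(u) = u³ - u² - 4u + 1.
Check: p(6) = 157. ✓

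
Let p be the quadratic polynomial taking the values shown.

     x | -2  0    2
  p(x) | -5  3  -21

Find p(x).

p(x) = -4x^2 - 4x + 3

Using the Lagrange interpolation formula with nodes -2, 0, 2:
  L_0(x) = x(x - 2) / 8
  L_1(x) = (x + 2)(x - 2) / -4
  L_2(x) = (x + 2)x / 8
Then p(x) = -5·L_0(x) + 3·L_1(x) - 21·L_2(x).
Expanding and collecting terms gives p(x) = -4x² - 4x + 3.
Check: p(2) = -21. ✓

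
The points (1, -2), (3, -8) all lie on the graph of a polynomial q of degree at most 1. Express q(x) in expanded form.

Write q(x) = ax + b. Substituting each data point gives a linear system:
  a + b = -2
  3a + b = -8
Solving the system yields a = -3, b = 1.
So q(x) = -3x + 1.
Check: q(3) = -8. ✓

q(x) = -3x + 1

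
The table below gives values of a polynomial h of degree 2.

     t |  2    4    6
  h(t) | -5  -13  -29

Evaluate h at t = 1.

Forward differences of the values at t = 2, 4, 6:
  h  : -5  -13  -29
  Δ  : -8  -16
  Δ^2: -8
The second differences are constant, confirming degree 2.
Interpolating (Newton forward form) and evaluating at t = 1 gives h(1) = -4.

-4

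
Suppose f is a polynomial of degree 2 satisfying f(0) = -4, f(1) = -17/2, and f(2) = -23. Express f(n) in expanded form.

Using the Lagrange interpolation formula with nodes 0, 1, 2:
  L_0(n) = (n - 1)(n - 2) / 2
  L_1(n) = n(n - 2) / -1
  L_2(n) = n(n - 1) / 2
Then f(n) = -4·L_0(n) - 17/2·L_1(n) - 23·L_2(n).
Expanding and collecting terms gives f(n) = -5n² + (1/2)n - 4.
Check: f(0) = -4. ✓

f(n) = -5n^2 + (1/2)n - 4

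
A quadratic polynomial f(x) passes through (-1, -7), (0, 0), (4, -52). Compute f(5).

-85

Write f(x) = ax^2 + bx + c. Substituting each data point gives a linear system:
  a - b + c = -7
  c = 0
  16a + 4b + c = -52
Solving the system yields a = -4, b = 3, c = 0.
So f(x) = -4x² + 3x.
Then f(5) = -85.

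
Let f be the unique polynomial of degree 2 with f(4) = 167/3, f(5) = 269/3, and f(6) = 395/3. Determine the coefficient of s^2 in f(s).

4

Write f(s) = as^2 + bs + c. Substituting each data point gives a linear system:
  16a + 4b + c = 167/3
  25a + 5b + c = 269/3
  36a + 6b + c = 395/3
Solving the system yields a = 4, b = -2, c = -1/3.
So f(s) = 4s² - 2s - 1/3.
The leading coefficient is 4.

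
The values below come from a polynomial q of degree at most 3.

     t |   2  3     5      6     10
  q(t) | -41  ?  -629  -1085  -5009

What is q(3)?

-137

The 4 known points determine the degree-3 polynomial uniquely.
Write q(t) = at^3 + bt^2 + ct + d. Substituting each data point gives a linear system:
  8a + 4b + 2c + d = -41
  125a + 25b + 5c + d = -629
  216a + 36b + 6c + d = -1085
  1000a + 100b + 10c + d = -5009
Solving the system yields a = -5, b = 0, c = -1, d = 1.
So q(t) = -5t^3 - t + 1.
Then q(3) = -137.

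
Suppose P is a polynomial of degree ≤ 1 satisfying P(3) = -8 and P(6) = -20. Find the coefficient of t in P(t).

-4

Write P(t) = at + b. Substituting each data point gives a linear system:
  3a + b = -8
  6a + b = -20
Solving the system yields a = -4, b = 4.
So P(t) = -4t + 4.
The leading coefficient is -4.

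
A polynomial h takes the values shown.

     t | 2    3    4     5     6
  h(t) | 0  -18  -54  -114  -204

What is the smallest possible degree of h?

3

Forward differences of the values at t = 2, 3, 4, 5, 6:
  h  : 0  -18  -54  -114  -204
  Δ  : -18  -36  -60  -90
  Δ^2: -18  -24  -30
  Δ^3: -6  -6
  Δ^4: 0
The third differences are constant (-6) and nonzero, while all higher differences vanish, so the minimal degree is 3.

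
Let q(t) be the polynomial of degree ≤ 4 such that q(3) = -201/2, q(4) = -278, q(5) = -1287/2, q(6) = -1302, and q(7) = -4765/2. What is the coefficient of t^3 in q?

1/2

Write q(t) = at^4 + bt^3 + ct^2 + dt + e. Substituting each data point gives a linear system:
  81a + 27b + 9c + 3d + e = -201/2
  256a + 64b + 16c + 4d + e = -278
  625a + 125b + 25c + 5d + e = -1287/2
  1296a + 216b + 36c + 6d + e = -1302
  2401a + 343b + 49c + 7d + e = -4765/2
Solving the system yields a = -1, b = 1/2, c = -3, d = 0, e = -6.
So q(t) = -t^4 + (1/2)t^3 - 3t^2 - 6.
The coefficient of t^3 is 1/2.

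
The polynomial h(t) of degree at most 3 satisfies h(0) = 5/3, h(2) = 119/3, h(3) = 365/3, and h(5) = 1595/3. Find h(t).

Using the Lagrange interpolation formula with nodes 0, 2, 3, 5:
  L_0(t) = (t - 2)(t - 3)(t - 5) / -30
  L_1(t) = t(t - 3)(t - 5) / 6
  L_2(t) = t(t - 2)(t - 5) / -6
  L_3(t) = t(t - 2)(t - 3) / 30
Then h(t) = 5/3·L_0(t) + 119/3·L_1(t) + 365/3·L_2(t) + 1595/3·L_3(t).
Expanding and collecting terms gives h(t) = 4t^3 + t^2 + t + 5/3.
Check: h(0) = 5/3. ✓

h(t) = 4t^3 + t^2 + t + 5/3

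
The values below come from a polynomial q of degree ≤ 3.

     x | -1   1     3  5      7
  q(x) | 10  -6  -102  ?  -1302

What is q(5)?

The 4 known points determine the degree-3 polynomial uniquely.
Write q(x) = ax^3 + bx^2 + cx + d. Substituting each data point gives a linear system:
  -a + b - c + d = 10
  a + b + c + d = -6
  27a + 9b + 3c + d = -102
  343a + 49b + 7c + d = -1302
Solving the system yields a = -4, b = 2, c = -4, d = 0.
So q(x) = -4x^3 + 2x^2 - 4x.
Then q(5) = -470.

-470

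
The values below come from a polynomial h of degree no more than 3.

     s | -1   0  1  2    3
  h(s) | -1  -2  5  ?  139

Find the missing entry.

44

The 4 known points determine the degree-3 polynomial uniquely.
Write h(s) = as^3 + bs^2 + cs + d. Substituting each data point gives a linear system:
  -a + b - c + d = -1
  d = -2
  a + b + c + d = 5
  27a + 9b + 3c + d = 139
Solving the system yields a = 4, b = 4, c = -1, d = -2.
So h(s) = 4s^3 + 4s^2 - s - 2.
Then h(2) = 44.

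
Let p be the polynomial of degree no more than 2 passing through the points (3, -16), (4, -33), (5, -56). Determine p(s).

p(s) = -3s^2 + 4s - 1

Write p(s) = as^2 + bs + c. Substituting each data point gives a linear system:
  9a + 3b + c = -16
  16a + 4b + c = -33
  25a + 5b + c = -56
Solving the system yields a = -3, b = 4, c = -1.
So p(s) = -3s^2 + 4s - 1.
Check: p(5) = -56. ✓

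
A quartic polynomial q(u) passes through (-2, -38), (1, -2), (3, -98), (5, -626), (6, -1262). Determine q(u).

Write q(u) = au^4 + bu^3 + cu^2 + du + e. Substituting each data point gives a linear system:
  16a - 8b + 4c - 2d + e = -38
  a + b + c + d + e = -2
  81a + 27b + 9c + 3d + e = -98
  625a + 125b + 25c + 5d + e = -626
  1296a + 216b + 36c + 6d + e = -1262
Solving the system yields a = -1, b = 1, c = -5, d = -1, e = 4.
So q(u) = -u⁴ + u³ - 5u² - u + 4.
Check: q(6) = -1262. ✓

q(u) = -u^4 + u^3 - 5u^2 - u + 4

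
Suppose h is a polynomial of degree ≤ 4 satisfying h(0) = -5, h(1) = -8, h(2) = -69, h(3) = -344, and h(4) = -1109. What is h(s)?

Using the Lagrange interpolation formula with nodes 0, 1, 2, 3, 4:
  L_0(s) = (s - 1)(s - 2)(s - 3)(s - 4) / 24
  L_1(s) = s(s - 2)(s - 3)(s - 4) / -6
  L_2(s) = s(s - 1)(s - 3)(s - 4) / 4
  L_3(s) = s(s - 1)(s - 2)(s - 4) / -6
  L_4(s) = s(s - 1)(s - 2)(s - 3) / 24
Then h(s) = -5·L_0(s) - 8·L_1(s) - 69·L_2(s) - 344·L_3(s) - 1109·L_4(s).
Expanding and collecting terms gives h(s) = -5s^4 + 4s^3 - 6s^2 + 4s - 5.
Check: h(0) = -5. ✓

h(s) = -5s^4 + 4s^3 - 6s^2 + 4s - 5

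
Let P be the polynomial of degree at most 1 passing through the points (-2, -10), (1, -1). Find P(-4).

-16

Write P(x) = ax + b. Substituting each data point gives a linear system:
  -2a + b = -10
  a + b = -1
Solving the system yields a = 3, b = -4.
So P(x) = 3x - 4.
Then P(-4) = -16.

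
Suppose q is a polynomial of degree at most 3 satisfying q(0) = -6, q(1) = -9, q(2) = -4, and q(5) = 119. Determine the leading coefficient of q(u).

1

Write q(u) = au^3 + bu^2 + cu + d. Substituting each data point gives a linear system:
  d = -6
  a + b + c + d = -9
  8a + 4b + 2c + d = -4
  125a + 25b + 5c + d = 119
Solving the system yields a = 1, b = 1, c = -5, d = -6.
So q(u) = u^3 + u^2 - 5u - 6.
The leading coefficient is 1.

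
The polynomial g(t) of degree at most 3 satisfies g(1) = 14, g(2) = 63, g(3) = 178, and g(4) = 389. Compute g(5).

Using the Lagrange interpolation formula with nodes 1, 2, 3, 4:
  L_0(t) = (t - 2)(t - 3)(t - 4) / -6
  L_1(t) = (t - 1)(t - 3)(t - 4) / 2
  L_2(t) = (t - 1)(t - 2)(t - 4) / -2
  L_3(t) = (t - 1)(t - 2)(t - 3) / 6
Then g(t) = 14·L_0(t) + 63·L_1(t) + 178·L_2(t) + 389·L_3(t).
Expanding and collecting terms gives g(t) = 5t^3 + 3t^2 + 5t + 1.
Evaluating at t = 5: g(5) = 726.

726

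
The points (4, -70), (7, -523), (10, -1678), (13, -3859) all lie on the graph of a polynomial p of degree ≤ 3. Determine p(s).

Using the Lagrange interpolation formula with nodes 4, 7, 10, 13:
  L_0(s) = (s - 7)(s - 10)(s - 13) / -162
  L_1(s) = (s - 4)(s - 10)(s - 13) / 54
  L_2(s) = (s - 4)(s - 7)(s - 13) / -54
  L_3(s) = (s - 4)(s - 7)(s - 10) / 162
Then p(s) = -70·L_0(s) - 523·L_1(s) - 1678·L_2(s) - 3859·L_3(s).
Expanding and collecting terms gives p(s) = -2s^3 + 3s^2 + 2s + 2.
Check: p(7) = -523. ✓

p(s) = -2s^3 + 3s^2 + 2s + 2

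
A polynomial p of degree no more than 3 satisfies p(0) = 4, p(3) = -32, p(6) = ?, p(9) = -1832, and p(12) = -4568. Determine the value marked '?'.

-482

The 4 known points determine the degree-3 polynomial uniquely.
Write p(s) = as^3 + bs^2 + cs + d. Substituting each data point gives a linear system:
  d = 4
  27a + 9b + 3c + d = -32
  729a + 81b + 9c + d = -1832
  1728a + 144b + 12c + d = -4568
Solving the system yields a = -3, b = 4, c = 3, d = 4.
So p(s) = -3s³ + 4s² + 3s + 4.
Then p(6) = -482.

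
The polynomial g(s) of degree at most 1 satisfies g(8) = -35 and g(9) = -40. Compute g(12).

Write g(s) = as + b. Substituting each data point gives a linear system:
  8a + b = -35
  9a + b = -40
Solving the system yields a = -5, b = 5.
So g(s) = -5s + 5.
Then g(12) = -55.

-55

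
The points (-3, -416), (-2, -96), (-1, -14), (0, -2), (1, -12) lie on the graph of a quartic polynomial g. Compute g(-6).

-6284

Using the Lagrange interpolation formula with nodes -3, -2, -1, 0, 1:
  L_0(n) = (n + 2)(n + 1)n(n - 1) / 24
  L_1(n) = (n + 3)(n + 1)n(n - 1) / -6
  L_2(n) = (n + 3)(n + 2)n(n - 1) / 4
  L_3(n) = (n + 3)(n + 2)(n + 1)(n - 1) / -6
  L_4(n) = (n + 3)(n + 2)(n + 1)n / 24
Then g(n) = -416·L_0(n) - 96·L_1(n) - 14·L_2(n) - 2·L_3(n) - 12·L_4(n).
Expanding and collecting terms gives g(n) = -5n^4 - 2n^3 - 6n^2 + 3n - 2.
Evaluating at n = -6: g(-6) = -6284.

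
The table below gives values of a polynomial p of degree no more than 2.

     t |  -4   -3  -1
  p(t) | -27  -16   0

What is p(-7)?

-72

Using the Lagrange interpolation formula with nodes -4, -3, -1:
  L_0(t) = (t + 3)(t + 1) / 3
  L_1(t) = (t + 4)(t + 1) / -2
  L_2(t) = (t + 4)(t + 3) / 6
Then p(t) = -27·L_0(t) - 16·L_1(t) + 0·L_2(t).
Expanding and collecting terms gives p(t) = -t^2 + 4t + 5.
Evaluating at t = -7: p(-7) = -72.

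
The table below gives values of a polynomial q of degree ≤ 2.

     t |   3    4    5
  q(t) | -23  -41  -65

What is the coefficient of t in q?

Write q(t) = at^2 + bt + c. Substituting each data point gives a linear system:
  9a + 3b + c = -23
  16a + 4b + c = -41
  25a + 5b + c = -65
Solving the system yields a = -3, b = 3, c = -5.
So q(t) = -3t^2 + 3t - 5.
The coefficient of t is 3.

3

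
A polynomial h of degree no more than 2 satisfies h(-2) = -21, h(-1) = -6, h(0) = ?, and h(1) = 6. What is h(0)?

3

On equispaced nodes a degree-2 polynomial has vanishing third forward difference, so
  - h(-2) + 3·h(-1) - 3·h(0) + h(1) = 0.
Substituting the known values and solving for h(0):
  -3·h(0) = -9
  h(0) = 3.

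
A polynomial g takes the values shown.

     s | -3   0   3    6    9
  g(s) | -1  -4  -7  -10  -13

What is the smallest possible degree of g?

1

Forward differences of the values at s = -3, 0, 3, 6, 9:
  g  : -1  -4  -7  -10  -13
  Δ  : -3  -3  -3  -3
  Δ^2: 0  0  0
  Δ^3: 0  0
  Δ^4: 0
The first differences are constant (-3) and nonzero, while all higher differences vanish, so the minimal degree is 1.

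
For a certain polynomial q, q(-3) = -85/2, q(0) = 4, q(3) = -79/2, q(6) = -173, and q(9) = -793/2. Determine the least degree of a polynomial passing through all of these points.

Forward differences of the values at x = -3, 0, 3, 6, 9:
  q  : -85/2  4  -79/2  -173  -793/2
  Δ  : 93/2  -87/2  -267/2  -447/2
  Δ^2: -90  -90  -90
  Δ^3: 0  0
  Δ^4: 0
The second differences are constant (-90) and nonzero, while all higher differences vanish, so the minimal degree is 2.

2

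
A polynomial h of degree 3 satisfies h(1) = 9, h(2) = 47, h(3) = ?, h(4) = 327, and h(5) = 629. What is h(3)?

143

On equispaced nodes a degree-3 polynomial has vanishing fourth forward difference, so
  h(1) - 4·h(2) + 6·h(3) - 4·h(4) + h(5) = 0.
Substituting the known values and solving for h(3):
  6·h(3) = 858
  h(3) = 143.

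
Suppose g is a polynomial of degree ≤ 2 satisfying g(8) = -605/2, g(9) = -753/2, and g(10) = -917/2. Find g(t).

Using the Lagrange interpolation formula with nodes 8, 9, 10:
  L_0(t) = (t - 9)(t - 10) / 2
  L_1(t) = (t - 8)(t - 10) / -1
  L_2(t) = (t - 8)(t - 9) / 2
Then g(t) = -605/2·L_0(t) - 753/2·L_1(t) - 917/2·L_2(t).
Expanding and collecting terms gives g(t) = -4t^2 - 6t + 3/2.
Check: g(8) = -605/2. ✓

g(t) = -4t^2 - 6t + 3/2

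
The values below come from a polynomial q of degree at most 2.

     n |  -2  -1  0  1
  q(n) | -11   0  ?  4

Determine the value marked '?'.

5

The 3 known points determine the degree-2 polynomial uniquely.
Write q(n) = an^2 + bn + c. Substituting each data point gives a linear system:
  4a - 2b + c = -11
  a - b + c = 0
  a + b + c = 4
Solving the system yields a = -3, b = 2, c = 5.
So q(n) = -3n² + 2n + 5.
Then q(0) = 5.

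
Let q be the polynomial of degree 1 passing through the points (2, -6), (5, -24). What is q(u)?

Using the Lagrange interpolation formula with nodes 2, 5:
  L_0(u) = (u - 5) / -3
  L_1(u) = (u - 2) / 3
Then q(u) = -6·L_0(u) - 24·L_1(u).
Expanding and collecting terms gives q(u) = -6u + 6.
Check: q(5) = -24. ✓

q(u) = -6u + 6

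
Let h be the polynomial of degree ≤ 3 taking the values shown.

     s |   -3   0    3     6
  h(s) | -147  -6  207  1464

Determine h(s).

h(s) = 6s^3 + 4s^2 + 5s - 6

Write h(s) = as^3 + bs^2 + cs + d. Substituting each data point gives a linear system:
  -27a + 9b - 3c + d = -147
  d = -6
  27a + 9b + 3c + d = 207
  216a + 36b + 6c + d = 1464
Solving the system yields a = 6, b = 4, c = 5, d = -6.
So h(s) = 6s^3 + 4s^2 + 5s - 6.
Check: h(0) = -6. ✓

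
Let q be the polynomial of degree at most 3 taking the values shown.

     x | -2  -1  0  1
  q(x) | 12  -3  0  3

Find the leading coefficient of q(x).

Write q(x) = ax^3 + bx^2 + cx + d. Substituting each data point gives a linear system:
  -8a + 4b - 2c + d = 12
  -a + b - c + d = -3
  d = 0
  a + b + c + d = 3
Solving the system yields a = -3, b = 0, c = 6, d = 0.
So q(x) = -3x³ + 6x.
The leading coefficient is -3.

-3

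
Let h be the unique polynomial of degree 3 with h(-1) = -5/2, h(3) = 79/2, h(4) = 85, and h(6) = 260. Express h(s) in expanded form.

Using the Lagrange interpolation formula with nodes -1, 3, 4, 6:
  L_0(s) = (s - 3)(s - 4)(s - 6) / -140
  L_1(s) = (s + 1)(s - 4)(s - 6) / 12
  L_2(s) = (s + 1)(s - 3)(s - 6) / -10
  L_3(s) = (s + 1)(s - 3)(s - 4) / 42
Then h(s) = -5/2·L_0(s) + 79/2·L_1(s) + 85·L_2(s) + 260·L_3(s).
Expanding and collecting terms gives h(s) = s³ + s² + (3/2)s - 1.
Check: h(4) = 85. ✓

h(s) = s^3 + s^2 + (3/2)s - 1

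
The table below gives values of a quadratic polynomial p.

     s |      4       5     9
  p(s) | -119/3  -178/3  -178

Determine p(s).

p(s) = -2s^2 - (5/3)s - 1

Write p(s) = as^2 + bs + c. Substituting each data point gives a linear system:
  16a + 4b + c = -119/3
  25a + 5b + c = -178/3
  81a + 9b + c = -178
Solving the system yields a = -2, b = -5/3, c = -1.
So p(s) = -2s^2 - (5/3)s - 1.
Check: p(4) = -119/3. ✓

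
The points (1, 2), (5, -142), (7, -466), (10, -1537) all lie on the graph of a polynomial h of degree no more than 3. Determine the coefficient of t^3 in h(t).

Write h(t) = at^3 + bt^2 + ct + d. Substituting each data point gives a linear system:
  a + b + c + d = 2
  125a + 25b + 5c + d = -142
  343a + 49b + 7c + d = -466
  1000a + 100b + 10c + d = -1537
Solving the system yields a = -2, b = 5, c = -4, d = 3.
So h(t) = -2t³ + 5t² - 4t + 3.
The leading coefficient is -2.

-2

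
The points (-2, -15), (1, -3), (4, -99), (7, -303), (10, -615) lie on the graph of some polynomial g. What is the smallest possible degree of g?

2

Forward differences of the values at n = -2, 1, 4, 7, 10:
  g  : -15  -3  -99  -303  -615
  Δ  : 12  -96  -204  -312
  Δ^2: -108  -108  -108
  Δ^3: 0  0
  Δ^4: 0
The second differences are constant (-108) and nonzero, while all higher differences vanish, so the minimal degree is 2.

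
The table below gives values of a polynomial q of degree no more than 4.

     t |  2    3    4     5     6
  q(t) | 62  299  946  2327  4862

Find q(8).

Using the Lagrange interpolation formula with nodes 2, 3, 4, 5, 6:
  L_0(t) = (t - 3)(t - 4)(t - 5)(t - 6) / 24
  L_1(t) = (t - 2)(t - 4)(t - 5)(t - 6) / -6
  L_2(t) = (t - 2)(t - 3)(t - 5)(t - 6) / 4
  L_3(t) = (t - 2)(t - 3)(t - 4)(t - 6) / -6
  L_4(t) = (t - 2)(t - 3)(t - 4)(t - 5) / 24
Then q(t) = 62·L_0(t) + 299·L_1(t) + 946·L_2(t) + 2327·L_3(t) + 4862·L_4(t).
Expanding and collecting terms gives q(t) = 4t^4 - 2t^3 + 3t^2 + 2.
Evaluating at t = 8: q(8) = 15554.

15554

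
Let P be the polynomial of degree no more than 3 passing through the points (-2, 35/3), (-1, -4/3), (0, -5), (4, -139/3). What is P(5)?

-280/3

Using the Lagrange interpolation formula with nodes -2, -1, 0, 4:
  L_0(t) = (t + 1)t(t - 4) / -12
  L_1(t) = (t + 2)t(t - 4) / 5
  L_2(t) = (t + 2)(t + 1)(t - 4) / -8
  L_3(t) = (t + 2)(t + 1)t / 120
Then P(t) = 35/3·L_0(t) - 4/3·L_1(t) - 5·L_2(t) - 139/3·L_3(t).
Expanding and collecting terms gives P(t) = -t^3 + (5/3)t^2 - t - 5.
Evaluating at t = 5: P(5) = -280/3.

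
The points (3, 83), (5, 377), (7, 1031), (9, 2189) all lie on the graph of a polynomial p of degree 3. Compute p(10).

3002

Forward differences of the values at t = 3, 5, 7, 9:
  p  : 83  377  1031  2189
  Δ  : 294  654  1158
  Δ^2: 360  504
  Δ^3: 144
The third differences are constant, confirming degree 3.
Interpolating (Newton forward form) and evaluating at t = 10 gives p(10) = 3002.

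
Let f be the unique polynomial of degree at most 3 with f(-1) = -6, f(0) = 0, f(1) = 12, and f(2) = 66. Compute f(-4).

-348

Write f(t) = at^3 + bt^2 + ct + d. Substituting each data point gives a linear system:
  -a + b - c + d = -6
  d = 0
  a + b + c + d = 12
  8a + 4b + 2c + d = 66
Solving the system yields a = 6, b = 3, c = 3, d = 0.
So f(t) = 6t^3 + 3t^2 + 3t.
Then f(-4) = -348.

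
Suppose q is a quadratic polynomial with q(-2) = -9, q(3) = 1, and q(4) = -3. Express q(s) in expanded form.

Using the Lagrange interpolation formula with nodes -2, 3, 4:
  L_0(s) = (s - 3)(s - 4) / 30
  L_1(s) = (s + 2)(s - 4) / -5
  L_2(s) = (s + 2)(s - 3) / 6
Then q(s) = -9·L_0(s) + 1·L_1(s) - 3·L_2(s).
Expanding and collecting terms gives q(s) = -s² + 3s + 1.
Check: q(3) = 1. ✓

q(s) = -s^2 + 3s + 1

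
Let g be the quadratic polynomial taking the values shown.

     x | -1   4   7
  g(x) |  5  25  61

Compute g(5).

Write g(x) = ax^2 + bx + c. Substituting each data point gives a linear system:
  a - b + c = 5
  16a + 4b + c = 25
  49a + 7b + c = 61
Solving the system yields a = 1, b = 1, c = 5.
So g(x) = x^2 + x + 5.
Then g(5) = 35.

35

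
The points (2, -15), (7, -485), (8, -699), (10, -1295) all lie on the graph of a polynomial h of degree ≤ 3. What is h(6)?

Write h(u) = au^3 + bu^2 + cu + d. Substituting each data point gives a linear system:
  8a + 4b + 2c + d = -15
  343a + 49b + 7c + d = -485
  512a + 64b + 8c + d = -699
  1000a + 100b + 10c + d = -1295
Solving the system yields a = -1, b = -3, c = 0, d = 5.
So h(u) = -u^3 - 3u^2 + 5.
Then h(6) = -319.

-319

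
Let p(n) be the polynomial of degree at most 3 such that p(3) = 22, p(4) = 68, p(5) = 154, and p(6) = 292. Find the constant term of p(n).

4

Write p(n) = an^3 + bn^2 + cn + d. Substituting each data point gives a linear system:
  27a + 9b + 3c + d = 22
  64a + 16b + 4c + d = 68
  125a + 25b + 5c + d = 154
  216a + 36b + 6c + d = 292
Solving the system yields a = 2, b = -4, c = 0, d = 4.
So p(n) = 2n^3 - 4n^2 + 4.
The constant term is 4.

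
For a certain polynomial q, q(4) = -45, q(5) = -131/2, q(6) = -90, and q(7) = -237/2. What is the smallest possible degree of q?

2

Forward differences of the values at u = 4, 5, 6, 7:
  q  : -45  -131/2  -90  -237/2
  Δ  : -41/2  -49/2  -57/2
  Δ^2: -4  -4
  Δ^3: 0
The second differences are constant (-4) and nonzero, while all higher differences vanish, so the minimal degree is 2.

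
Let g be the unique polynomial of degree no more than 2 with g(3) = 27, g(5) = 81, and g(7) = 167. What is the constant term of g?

Write g(n) = an^2 + bn + c. Substituting each data point gives a linear system:
  9a + 3b + c = 27
  25a + 5b + c = 81
  49a + 7b + c = 167
Solving the system yields a = 4, b = -5, c = 6.
So g(n) = 4n^2 - 5n + 6.
The constant term is 6.

6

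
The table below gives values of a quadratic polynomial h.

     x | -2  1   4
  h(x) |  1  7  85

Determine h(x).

h(x) = 4x^2 + 6x - 3

Write h(x) = ax^2 + bx + c. Substituting each data point gives a linear system:
  4a - 2b + c = 1
  a + b + c = 7
  16a + 4b + c = 85
Solving the system yields a = 4, b = 6, c = -3.
So h(x) = 4x^2 + 6x - 3.
Check: h(1) = 7. ✓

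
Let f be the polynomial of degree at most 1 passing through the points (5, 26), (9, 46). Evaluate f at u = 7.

36

Using the Lagrange interpolation formula with nodes 5, 9:
  L_0(u) = (u - 9) / -4
  L_1(u) = (u - 5) / 4
Then f(u) = 26·L_0(u) + 46·L_1(u).
Expanding and collecting terms gives f(u) = 5u + 1.
Evaluating at u = 7: f(7) = 36.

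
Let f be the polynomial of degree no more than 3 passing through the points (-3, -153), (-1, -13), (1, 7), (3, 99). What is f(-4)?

Using the Lagrange interpolation formula with nodes -3, -1, 1, 3:
  L_0(s) = (s + 1)(s - 1)(s - 3) / -48
  L_1(s) = (s + 3)(s - 1)(s - 3) / 16
  L_2(s) = (s + 3)(s + 1)(s - 3) / -16
  L_3(s) = (s + 3)(s + 1)(s - 1) / 48
Then f(s) = -153·L_0(s) - 13·L_1(s) + 7·L_2(s) + 99·L_3(s).
Expanding and collecting terms gives f(s) = 4s^3 - 3s^2 + 6s.
Evaluating at s = -4: f(-4) = -328.

-328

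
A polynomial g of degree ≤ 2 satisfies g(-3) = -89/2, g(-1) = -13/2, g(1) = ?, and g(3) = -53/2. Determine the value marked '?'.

-1/2

On equispaced nodes a degree-2 polynomial has vanishing third forward difference, so
  - g(-3) + 3·g(-1) - 3·g(1) + g(3) = 0.
Substituting the known values and solving for g(1):
  -3·g(1) = 3/2
  g(1) = -1/2.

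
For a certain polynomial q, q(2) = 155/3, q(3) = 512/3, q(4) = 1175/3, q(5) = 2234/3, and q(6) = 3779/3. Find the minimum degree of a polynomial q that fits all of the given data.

Forward differences of the values at n = 2, 3, 4, 5, 6:
  q  : 155/3  512/3  1175/3  2234/3  3779/3
  Δ  : 119  221  353  515
  Δ^2: 102  132  162
  Δ^3: 30  30
  Δ^4: 0
The third differences are constant (30) and nonzero, while all higher differences vanish, so the minimal degree is 3.

3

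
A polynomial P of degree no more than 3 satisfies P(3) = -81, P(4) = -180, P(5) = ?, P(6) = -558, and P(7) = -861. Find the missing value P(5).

The 4 known points determine the degree-3 polynomial uniquely.
Write P(t) = at^3 + bt^2 + ct + d. Substituting each data point gives a linear system:
  27a + 9b + 3c + d = -81
  64a + 16b + 4c + d = -180
  216a + 36b + 6c + d = -558
  343a + 49b + 7c + d = -861
Solving the system yields a = -2, b = -4, c = 3, d = 0.
So P(t) = -2t³ - 4t² + 3t.
Then P(5) = -335.

-335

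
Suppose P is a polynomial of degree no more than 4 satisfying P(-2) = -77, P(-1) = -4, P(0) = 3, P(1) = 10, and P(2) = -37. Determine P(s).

P(s) = -5s^4 + s^3 + 5s^2 + 6s + 3

Write P(s) = as^4 + bs^3 + cs^2 + ds + e. Substituting each data point gives a linear system:
  16a - 8b + 4c - 2d + e = -77
  a - b + c - d + e = -4
  e = 3
  a + b + c + d + e = 10
  16a + 8b + 4c + 2d + e = -37
Solving the system yields a = -5, b = 1, c = 5, d = 6, e = 3.
So P(s) = -5s⁴ + s³ + 5s² + 6s + 3.
Check: P(-1) = -4. ✓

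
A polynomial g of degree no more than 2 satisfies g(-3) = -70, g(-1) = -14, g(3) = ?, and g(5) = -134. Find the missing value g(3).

-46

The 3 known points determine the degree-2 polynomial uniquely.
Write g(t) = at^2 + bt + c. Substituting each data point gives a linear system:
  9a - 3b + c = -70
  a - b + c = -14
  25a + 5b + c = -134
Solving the system yields a = -6, b = 4, c = -4.
So g(t) = -6t^2 + 4t - 4.
Then g(3) = -46.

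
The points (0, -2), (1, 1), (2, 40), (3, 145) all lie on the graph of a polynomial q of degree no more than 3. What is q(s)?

Write q(s) = as^3 + bs^2 + cs + d. Substituting each data point gives a linear system:
  d = -2
  a + b + c + d = 1
  8a + 4b + 2c + d = 40
  27a + 9b + 3c + d = 145
Solving the system yields a = 5, b = 3, c = -5, d = -2.
So q(s) = 5s³ + 3s² - 5s - 2.
Check: q(2) = 40. ✓

q(s) = 5s^3 + 3s^2 - 5s - 2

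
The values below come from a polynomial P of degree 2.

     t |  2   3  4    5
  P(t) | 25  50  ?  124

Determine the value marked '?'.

On equispaced nodes a degree-2 polynomial has vanishing third forward difference, so
  - P(2) + 3·P(3) - 3·P(4) + P(5) = 0.
Substituting the known values and solving for P(4):
  -3·P(4) = -249
  P(4) = 83.

83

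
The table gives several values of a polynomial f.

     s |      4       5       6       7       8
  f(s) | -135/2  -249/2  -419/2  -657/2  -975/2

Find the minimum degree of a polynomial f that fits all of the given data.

3

Forward differences of the values at s = 4, 5, 6, 7, 8:
  f  : -135/2  -249/2  -419/2  -657/2  -975/2
  Δ  : -57  -85  -119  -159
  Δ^2: -28  -34  -40
  Δ^3: -6  -6
  Δ^4: 0
The third differences are constant (-6) and nonzero, while all higher differences vanish, so the minimal degree is 3.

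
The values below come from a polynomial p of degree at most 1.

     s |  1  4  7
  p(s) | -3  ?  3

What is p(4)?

The 2 known points determine the degree-1 polynomial uniquely.
Write p(s) = as + b. Substituting each data point gives a linear system:
  a + b = -3
  7a + b = 3
Solving the system yields a = 1, b = -4.
So p(s) = s - 4.
Then p(4) = 0.

0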